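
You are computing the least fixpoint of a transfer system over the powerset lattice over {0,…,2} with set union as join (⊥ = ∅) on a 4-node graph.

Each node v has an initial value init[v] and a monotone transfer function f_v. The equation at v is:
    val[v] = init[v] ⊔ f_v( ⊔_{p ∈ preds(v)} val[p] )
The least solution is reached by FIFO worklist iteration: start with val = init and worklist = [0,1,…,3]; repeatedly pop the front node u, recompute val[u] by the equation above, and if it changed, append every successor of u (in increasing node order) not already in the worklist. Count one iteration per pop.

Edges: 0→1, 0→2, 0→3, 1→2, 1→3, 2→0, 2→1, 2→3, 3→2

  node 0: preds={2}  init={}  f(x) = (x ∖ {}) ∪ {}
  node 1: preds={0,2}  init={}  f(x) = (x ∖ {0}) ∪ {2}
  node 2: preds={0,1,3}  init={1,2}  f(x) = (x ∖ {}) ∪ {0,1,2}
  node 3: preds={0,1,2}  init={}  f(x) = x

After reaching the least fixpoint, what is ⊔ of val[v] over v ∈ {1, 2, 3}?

{0,1,2}

Trace (8 dequeues):
  [1] u=0 | in {1,2} | out {1,2} | prev {} | push {}
  [2] u=1 | in {1,2} | out {1,2} | prev {} | push {}
  [3] u=2 | in {1,2} | out {0,1,2} | prev {1,2} | push {0,1}
  [4] u=3 | in {0,1,2} | out {0,1,2} | prev {} | push {2}
  [5] u=0 | in {0,1,2} | out {0,1,2} | prev {1,2} | push {3}
  [6] u=1 | in {0,1,2} | out {1,2} | ==
  [7] u=2 | in {0,1,2} | out {0,1,2} | ==
  [8] u=3 | in {0,1,2} | out {0,1,2} | ==

Converged values:
  [0] {0,1,2}
  [1] {1,2}
  [2] {0,1,2}
  [3] {0,1,2}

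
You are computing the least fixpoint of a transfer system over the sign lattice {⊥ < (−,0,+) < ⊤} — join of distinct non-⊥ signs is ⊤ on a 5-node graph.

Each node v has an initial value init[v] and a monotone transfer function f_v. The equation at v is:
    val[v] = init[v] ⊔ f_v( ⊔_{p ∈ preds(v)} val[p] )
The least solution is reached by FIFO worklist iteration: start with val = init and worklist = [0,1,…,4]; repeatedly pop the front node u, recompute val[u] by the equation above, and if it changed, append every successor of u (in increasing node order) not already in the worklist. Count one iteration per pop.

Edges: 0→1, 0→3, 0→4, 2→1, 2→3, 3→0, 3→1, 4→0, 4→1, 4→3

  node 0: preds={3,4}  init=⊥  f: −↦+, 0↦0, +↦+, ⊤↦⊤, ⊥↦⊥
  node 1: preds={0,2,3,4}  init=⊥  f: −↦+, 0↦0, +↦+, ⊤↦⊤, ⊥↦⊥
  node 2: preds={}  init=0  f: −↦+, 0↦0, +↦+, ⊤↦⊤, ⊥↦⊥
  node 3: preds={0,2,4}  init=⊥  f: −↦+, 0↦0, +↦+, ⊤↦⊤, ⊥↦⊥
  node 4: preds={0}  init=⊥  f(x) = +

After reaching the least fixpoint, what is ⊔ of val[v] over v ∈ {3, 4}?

⊤

Worklist (11 pops):
  #1 pop 0: in=⊥ → ⊥ (no change)
  #2 pop 1: in=0 → 0 (was ⊥); enqueue []
  #3 pop 2: in=⊥ → 0 (no change)
  #4 pop 3: in=0 → 0 (was ⊥); enqueue [0,1]
  #5 pop 4: in=⊥ → + (was ⊥); enqueue [3]
  #6 pop 0: in=⊤ → ⊤ (was ⊥); enqueue [4]
  #7 pop 1: in=⊤ → ⊤ (was 0); enqueue []
  #8 pop 3: in=⊤ → ⊤ (was 0); enqueue [0,1]
  #9 pop 4: in=⊤ → + (no change)
  #10 pop 0: in=⊤ → ⊤ (no change)
  #11 pop 1: in=⊤ → ⊤ (no change)

Fixpoint:
  val[0] = ⊤
  val[1] = ⊤
  val[2] = 0
  val[3] = ⊤
  val[4] = +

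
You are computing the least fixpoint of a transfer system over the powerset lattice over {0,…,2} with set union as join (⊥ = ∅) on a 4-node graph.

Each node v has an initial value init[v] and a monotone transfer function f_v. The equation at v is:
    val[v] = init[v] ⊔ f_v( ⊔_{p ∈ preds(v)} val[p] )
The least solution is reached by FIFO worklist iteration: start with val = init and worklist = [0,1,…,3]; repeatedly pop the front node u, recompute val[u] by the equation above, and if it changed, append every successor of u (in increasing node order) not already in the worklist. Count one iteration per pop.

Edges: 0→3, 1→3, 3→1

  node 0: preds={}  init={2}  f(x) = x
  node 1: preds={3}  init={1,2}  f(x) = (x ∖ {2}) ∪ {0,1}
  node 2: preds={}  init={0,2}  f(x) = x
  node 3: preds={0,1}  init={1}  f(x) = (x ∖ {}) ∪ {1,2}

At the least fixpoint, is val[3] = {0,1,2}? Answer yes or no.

yes

Iteration log — 5 steps:
  step 1. node 0  ⊔preds={}  new={2}  stable
  step 2. node 1  ⊔preds={1}  new={0,1,2}  old={1,2}  +wl: 
  step 3. node 2  ⊔preds={}  new={0,2}  stable
  step 4. node 3  ⊔preds={0,1,2}  new={0,1,2}  old={1}  +wl: 1
  step 5. node 1  ⊔preds={0,1,2}  new={0,1,2}  stable

Least fixpoint reached:
  node 0: {2}
  node 1: {0,1,2}
  node 2: {0,2}
  node 3: {0,1,2}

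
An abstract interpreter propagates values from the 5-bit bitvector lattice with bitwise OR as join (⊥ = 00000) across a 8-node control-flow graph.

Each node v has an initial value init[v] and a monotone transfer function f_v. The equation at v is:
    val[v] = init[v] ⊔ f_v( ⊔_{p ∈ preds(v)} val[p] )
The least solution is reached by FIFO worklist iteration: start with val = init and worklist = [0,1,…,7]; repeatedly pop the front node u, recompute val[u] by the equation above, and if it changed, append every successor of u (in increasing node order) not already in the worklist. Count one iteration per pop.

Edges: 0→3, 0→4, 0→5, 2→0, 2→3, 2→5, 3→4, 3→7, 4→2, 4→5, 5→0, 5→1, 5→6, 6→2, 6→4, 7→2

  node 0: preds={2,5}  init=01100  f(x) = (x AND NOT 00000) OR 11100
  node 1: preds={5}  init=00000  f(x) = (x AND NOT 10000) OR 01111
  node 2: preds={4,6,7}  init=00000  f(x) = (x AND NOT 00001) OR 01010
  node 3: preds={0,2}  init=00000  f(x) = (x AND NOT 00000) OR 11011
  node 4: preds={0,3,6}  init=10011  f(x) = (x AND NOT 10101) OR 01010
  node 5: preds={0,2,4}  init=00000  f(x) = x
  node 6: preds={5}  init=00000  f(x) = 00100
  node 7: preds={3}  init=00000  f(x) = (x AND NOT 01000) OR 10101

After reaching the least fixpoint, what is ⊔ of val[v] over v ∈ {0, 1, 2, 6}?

11111

Trace (15 dequeues):
  [1] u=0 | in 00000 | out 11100 | prev 01100 | push {}
  [2] u=1 | in 00000 | out 01111 | prev 00000 | push {}
  [3] u=2 | in 10011 | out 11010 | prev 00000 | push {0}
  [4] u=3 | in 11110 | out 11111 | prev 00000 | push {}
  [5] u=4 | in 11111 | out 11011 | prev 10011 | push {2}
  [6] u=5 | in 11111 | out 11111 | prev 00000 | push {1}
  [7] u=6 | in 11111 | out 00100 | prev 00000 | push {4}
  [8] u=7 | in 11111 | out 10111 | prev 00000 | push {}
  [9] u=0 | in 11111 | out 11111 | prev 11100 | push {3,5}
  [10] u=2 | in 11111 | out 11110 | prev 11010 | push {0}
  [11] u=1 | in 11111 | out 01111 | ==
  [12] u=4 | in 11111 | out 11011 | ==
  [13] u=3 | in 11111 | out 11111 | ==
  [14] u=5 | in 11111 | out 11111 | ==
  [15] u=0 | in 11111 | out 11111 | ==

Converged values:
  [0] 11111
  [1] 01111
  [2] 11110
  [3] 11111
  [4] 11011
  [5] 11111
  [6] 00100
  [7] 10111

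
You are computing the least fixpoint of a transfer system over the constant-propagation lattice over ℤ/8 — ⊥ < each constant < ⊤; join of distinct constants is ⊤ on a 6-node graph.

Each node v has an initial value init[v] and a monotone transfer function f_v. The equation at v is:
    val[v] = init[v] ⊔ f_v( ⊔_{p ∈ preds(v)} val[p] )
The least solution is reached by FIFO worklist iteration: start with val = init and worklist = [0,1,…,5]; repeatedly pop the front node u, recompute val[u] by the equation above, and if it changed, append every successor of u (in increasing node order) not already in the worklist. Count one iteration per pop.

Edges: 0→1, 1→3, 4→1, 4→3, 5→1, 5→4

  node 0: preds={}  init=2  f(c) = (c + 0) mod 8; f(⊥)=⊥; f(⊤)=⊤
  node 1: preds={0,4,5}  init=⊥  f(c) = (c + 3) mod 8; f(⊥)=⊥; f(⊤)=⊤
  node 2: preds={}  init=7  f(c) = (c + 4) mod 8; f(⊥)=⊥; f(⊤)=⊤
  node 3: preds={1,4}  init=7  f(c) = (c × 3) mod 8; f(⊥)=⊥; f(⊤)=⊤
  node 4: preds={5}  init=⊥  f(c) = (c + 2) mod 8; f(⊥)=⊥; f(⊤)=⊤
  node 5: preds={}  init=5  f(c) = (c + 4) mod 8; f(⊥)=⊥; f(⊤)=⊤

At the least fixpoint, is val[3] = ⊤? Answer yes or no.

Trace (8 dequeues):
  [1] u=0 | in ⊥ | out 2 | ==
  [2] u=1 | in ⊤ | out ⊤ | prev ⊥ | push {}
  [3] u=2 | in ⊥ | out 7 | ==
  [4] u=3 | in ⊤ | out ⊤ | prev 7 | push {}
  [5] u=4 | in 5 | out 7 | prev ⊥ | push {1,3}
  [6] u=5 | in ⊥ | out 5 | ==
  [7] u=1 | in ⊤ | out ⊤ | ==
  [8] u=3 | in ⊤ | out ⊤ | ==

Converged values:
  [0] 2
  [1] ⊤
  [2] 7
  [3] ⊤
  [4] 7
  [5] 5

yes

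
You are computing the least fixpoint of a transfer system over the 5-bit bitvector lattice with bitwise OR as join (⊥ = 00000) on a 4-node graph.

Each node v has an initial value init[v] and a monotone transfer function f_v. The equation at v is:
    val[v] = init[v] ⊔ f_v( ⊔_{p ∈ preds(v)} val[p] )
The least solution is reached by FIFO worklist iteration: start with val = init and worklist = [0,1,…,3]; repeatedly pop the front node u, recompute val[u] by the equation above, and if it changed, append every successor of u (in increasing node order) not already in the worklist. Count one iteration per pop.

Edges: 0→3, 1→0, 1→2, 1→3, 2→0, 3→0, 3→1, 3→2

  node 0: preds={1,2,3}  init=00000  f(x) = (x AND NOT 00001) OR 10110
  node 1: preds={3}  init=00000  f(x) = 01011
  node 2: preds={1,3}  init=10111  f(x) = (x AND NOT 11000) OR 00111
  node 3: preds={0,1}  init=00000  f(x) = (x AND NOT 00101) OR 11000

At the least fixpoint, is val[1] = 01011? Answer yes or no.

yes

Iteration log — 8 steps:
  step 1. node 0  ⊔preds=10111  new=10110  old=00000  +wl: 
  step 2. node 1  ⊔preds=00000  new=01011  old=00000  +wl: 0
  step 3. node 2  ⊔preds=01011  new=10111  stable
  step 4. node 3  ⊔preds=11111  new=11010  old=00000  +wl: 1,2
  step 5. node 0  ⊔preds=11111  new=11110  old=10110  +wl: 3
  step 6. node 1  ⊔preds=11010  new=01011  stable
  step 7. node 2  ⊔preds=11011  new=10111  stable
  step 8. node 3  ⊔preds=11111  new=11010  stable

Least fixpoint reached:
  node 0: 11110
  node 1: 01011
  node 2: 10111
  node 3: 11010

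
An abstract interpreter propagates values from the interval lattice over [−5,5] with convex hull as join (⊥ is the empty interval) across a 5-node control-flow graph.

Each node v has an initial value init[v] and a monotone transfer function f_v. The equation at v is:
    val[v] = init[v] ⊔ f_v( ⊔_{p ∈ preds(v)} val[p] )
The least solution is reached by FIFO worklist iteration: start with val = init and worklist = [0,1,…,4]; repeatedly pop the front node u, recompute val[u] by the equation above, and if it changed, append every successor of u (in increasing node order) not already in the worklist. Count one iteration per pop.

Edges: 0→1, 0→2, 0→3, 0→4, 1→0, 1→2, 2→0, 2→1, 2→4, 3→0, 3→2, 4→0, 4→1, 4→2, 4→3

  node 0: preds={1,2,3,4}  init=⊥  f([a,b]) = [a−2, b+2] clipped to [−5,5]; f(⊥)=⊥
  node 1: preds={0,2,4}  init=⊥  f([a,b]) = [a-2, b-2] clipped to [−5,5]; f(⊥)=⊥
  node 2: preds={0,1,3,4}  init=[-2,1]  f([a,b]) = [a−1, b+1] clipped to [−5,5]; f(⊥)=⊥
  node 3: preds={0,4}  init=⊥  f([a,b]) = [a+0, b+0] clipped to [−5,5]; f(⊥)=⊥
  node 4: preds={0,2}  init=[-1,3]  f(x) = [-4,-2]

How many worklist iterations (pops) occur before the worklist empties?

Trace (12 dequeues):
  [1] u=0 | in [-2,3] | out [-4,5] | prev ⊥ | push {}
  [2] u=1 | in [-4,5] | out [-5,3] | prev ⊥ | push {0}
  [3] u=2 | in [-5,5] | out [-5,5] | prev [-2,1] | push {1}
  [4] u=3 | in [-4,5] | out [-4,5] | prev ⊥ | push {2}
  [5] u=4 | in [-5,5] | out [-4,3] | prev [-1,3] | push {3}
  [6] u=0 | in [-5,5] | out [-5,5] | prev [-4,5] | push {4}
  [7] u=1 | in [-5,5] | out [-5,3] | ==
  [8] u=2 | in [-5,5] | out [-5,5] | ==
  [9] u=3 | in [-5,5] | out [-5,5] | prev [-4,5] | push {0,2}
  [10] u=4 | in [-5,5] | out [-4,3] | ==
  [11] u=0 | in [-5,5] | out [-5,5] | ==
  [12] u=2 | in [-5,5] | out [-5,5] | ==

Converged values:
  [0] [-5,5]
  [1] [-5,3]
  [2] [-5,5]
  [3] [-5,5]
  [4] [-4,3]

12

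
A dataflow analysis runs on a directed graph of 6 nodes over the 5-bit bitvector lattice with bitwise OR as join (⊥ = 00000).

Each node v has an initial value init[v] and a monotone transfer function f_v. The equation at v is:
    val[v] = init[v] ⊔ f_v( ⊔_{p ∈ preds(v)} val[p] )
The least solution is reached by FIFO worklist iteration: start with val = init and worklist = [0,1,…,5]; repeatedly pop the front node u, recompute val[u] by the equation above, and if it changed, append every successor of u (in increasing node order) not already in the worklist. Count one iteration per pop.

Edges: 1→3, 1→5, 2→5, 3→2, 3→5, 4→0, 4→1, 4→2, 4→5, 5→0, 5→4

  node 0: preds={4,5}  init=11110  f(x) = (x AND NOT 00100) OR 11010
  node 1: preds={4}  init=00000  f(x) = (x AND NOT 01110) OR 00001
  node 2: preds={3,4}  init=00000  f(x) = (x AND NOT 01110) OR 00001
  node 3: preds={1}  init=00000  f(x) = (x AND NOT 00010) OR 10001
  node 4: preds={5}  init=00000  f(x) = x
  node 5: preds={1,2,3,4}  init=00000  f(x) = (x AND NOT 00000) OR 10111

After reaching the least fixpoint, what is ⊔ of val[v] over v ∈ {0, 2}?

11111

Iteration log — 15 steps:
  step 1. node 0  ⊔preds=00000  new=11110  stable
  step 2. node 1  ⊔preds=00000  new=00001  old=00000  +wl: 
  step 3. node 2  ⊔preds=00000  new=00001  old=00000  +wl: 
  step 4. node 3  ⊔preds=00001  new=10001  old=00000  +wl: 2
  step 5. node 4  ⊔preds=00000  new=00000  stable
  step 6. node 5  ⊔preds=10001  new=10111  old=00000  +wl: 0,4
  step 7. node 2  ⊔preds=10001  new=10001  old=00001  +wl: 5
  step 8. node 0  ⊔preds=10111  new=11111  old=11110  +wl: 
  step 9. node 4  ⊔preds=10111  new=10111  old=00000  +wl: 0,1,2
  step 10. node 5  ⊔preds=10111  new=10111  stable
  step 11. node 0  ⊔preds=10111  new=11111  stable
  step 12. node 1  ⊔preds=10111  new=10001  old=00001  +wl: 3,5
  step 13. node 2  ⊔preds=10111  new=10001  stable
  step 14. node 3  ⊔preds=10001  new=10001  stable
  step 15. node 5  ⊔preds=10111  new=10111  stable

Least fixpoint reached:
  node 0: 11111
  node 1: 10001
  node 2: 10001
  node 3: 10001
  node 4: 10111
  node 5: 10111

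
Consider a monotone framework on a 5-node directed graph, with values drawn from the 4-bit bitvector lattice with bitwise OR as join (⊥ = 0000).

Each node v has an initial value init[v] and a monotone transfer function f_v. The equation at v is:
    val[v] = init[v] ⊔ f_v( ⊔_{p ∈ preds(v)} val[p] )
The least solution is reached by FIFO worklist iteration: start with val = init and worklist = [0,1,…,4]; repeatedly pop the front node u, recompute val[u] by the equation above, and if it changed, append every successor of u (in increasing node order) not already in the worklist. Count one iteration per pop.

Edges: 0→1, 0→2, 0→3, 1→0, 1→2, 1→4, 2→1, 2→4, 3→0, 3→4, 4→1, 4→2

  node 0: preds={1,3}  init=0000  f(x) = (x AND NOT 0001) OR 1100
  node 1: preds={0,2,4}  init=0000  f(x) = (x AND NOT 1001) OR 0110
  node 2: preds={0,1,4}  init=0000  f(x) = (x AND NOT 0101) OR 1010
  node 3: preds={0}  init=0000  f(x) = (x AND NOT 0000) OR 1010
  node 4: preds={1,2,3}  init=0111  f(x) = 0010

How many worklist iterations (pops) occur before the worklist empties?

Worklist (9 pops):
  #1 pop 0: in=0000 → 1100 (was 0000); enqueue []
  #2 pop 1: in=1111 → 0110 (was 0000); enqueue [0]
  #3 pop 2: in=1111 → 1010 (was 0000); enqueue [1]
  #4 pop 3: in=1100 → 1110 (was 0000); enqueue []
  #5 pop 4: in=1110 → 0111 (no change)
  #6 pop 0: in=1110 → 1110 (was 1100); enqueue [2,3]
  #7 pop 1: in=1111 → 0110 (no change)
  #8 pop 2: in=1111 → 1010 (no change)
  #9 pop 3: in=1110 → 1110 (no change)

Fixpoint:
  val[0] = 1110
  val[1] = 0110
  val[2] = 1010
  val[3] = 1110
  val[4] = 0111

9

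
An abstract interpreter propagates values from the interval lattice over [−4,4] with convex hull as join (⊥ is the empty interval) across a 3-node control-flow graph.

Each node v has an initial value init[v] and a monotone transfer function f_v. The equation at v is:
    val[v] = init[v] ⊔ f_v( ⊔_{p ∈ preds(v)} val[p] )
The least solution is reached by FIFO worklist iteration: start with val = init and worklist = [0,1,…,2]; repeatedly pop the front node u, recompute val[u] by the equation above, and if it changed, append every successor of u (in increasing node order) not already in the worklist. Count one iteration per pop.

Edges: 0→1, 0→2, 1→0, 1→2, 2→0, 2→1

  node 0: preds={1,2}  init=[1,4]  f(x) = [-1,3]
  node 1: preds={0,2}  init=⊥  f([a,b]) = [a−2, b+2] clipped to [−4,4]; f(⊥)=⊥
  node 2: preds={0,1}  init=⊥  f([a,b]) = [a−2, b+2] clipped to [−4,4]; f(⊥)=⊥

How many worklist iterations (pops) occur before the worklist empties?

Iteration log — 7 steps:
  step 1. node 0  ⊔preds=⊥  new=[-1,4]  old=[1,4]  +wl: 
  step 2. node 1  ⊔preds=[-1,4]  new=[-3,4]  old=⊥  +wl: 0
  step 3. node 2  ⊔preds=[-3,4]  new=[-4,4]  old=⊥  +wl: 1
  step 4. node 0  ⊔preds=[-4,4]  new=[-1,4]  stable
  step 5. node 1  ⊔preds=[-4,4]  new=[-4,4]  old=[-3,4]  +wl: 0,2
  step 6. node 0  ⊔preds=[-4,4]  new=[-1,4]  stable
  step 7. node 2  ⊔preds=[-4,4]  new=[-4,4]  stable

Least fixpoint reached:
  node 0: [-1,4]
  node 1: [-4,4]
  node 2: [-4,4]

7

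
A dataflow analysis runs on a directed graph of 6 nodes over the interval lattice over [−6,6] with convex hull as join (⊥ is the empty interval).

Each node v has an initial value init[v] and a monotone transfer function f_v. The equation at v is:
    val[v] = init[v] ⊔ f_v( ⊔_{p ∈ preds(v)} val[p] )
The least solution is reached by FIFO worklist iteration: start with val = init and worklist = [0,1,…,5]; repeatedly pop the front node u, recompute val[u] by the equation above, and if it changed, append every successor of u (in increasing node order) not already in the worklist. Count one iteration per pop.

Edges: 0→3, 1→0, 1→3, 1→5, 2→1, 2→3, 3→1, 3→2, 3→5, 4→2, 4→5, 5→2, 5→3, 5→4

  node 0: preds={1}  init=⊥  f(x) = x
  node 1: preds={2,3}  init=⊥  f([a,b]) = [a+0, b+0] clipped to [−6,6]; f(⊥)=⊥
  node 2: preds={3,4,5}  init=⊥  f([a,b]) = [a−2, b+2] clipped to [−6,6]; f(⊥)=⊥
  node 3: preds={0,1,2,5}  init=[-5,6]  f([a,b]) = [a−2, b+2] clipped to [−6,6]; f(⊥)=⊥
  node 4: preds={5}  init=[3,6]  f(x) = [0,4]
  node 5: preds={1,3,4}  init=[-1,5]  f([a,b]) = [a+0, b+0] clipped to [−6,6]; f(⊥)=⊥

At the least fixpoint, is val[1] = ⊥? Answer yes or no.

no

Iteration log — 14 steps:
  step 1. node 0  ⊔preds=⊥  new=⊥  stable
  step 2. node 1  ⊔preds=[-5,6]  new=[-5,6]  old=⊥  +wl: 0
  step 3. node 2  ⊔preds=[-5,6]  new=[-6,6]  old=⊥  +wl: 1
  step 4. node 3  ⊔preds=[-6,6]  new=[-6,6]  old=[-5,6]  +wl: 2
  step 5. node 4  ⊔preds=[-1,5]  new=[0,6]  old=[3,6]  +wl: 
  step 6. node 5  ⊔preds=[-6,6]  new=[-6,6]  old=[-1,5]  +wl: 3,4
  step 7. node 0  ⊔preds=[-5,6]  new=[-5,6]  old=⊥  +wl: 
  step 8. node 1  ⊔preds=[-6,6]  new=[-6,6]  old=[-5,6]  +wl: 0,5
  step 9. node 2  ⊔preds=[-6,6]  new=[-6,6]  stable
  step 10. node 3  ⊔preds=[-6,6]  new=[-6,6]  stable
  step 11. node 4  ⊔preds=[-6,6]  new=[0,6]  stable
  step 12. node 0  ⊔preds=[-6,6]  new=[-6,6]  old=[-5,6]  +wl: 3
  step 13. node 5  ⊔preds=[-6,6]  new=[-6,6]  stable
  step 14. node 3  ⊔preds=[-6,6]  new=[-6,6]  stable

Least fixpoint reached:
  node 0: [-6,6]
  node 1: [-6,6]
  node 2: [-6,6]
  node 3: [-6,6]
  node 4: [0,6]
  node 5: [-6,6]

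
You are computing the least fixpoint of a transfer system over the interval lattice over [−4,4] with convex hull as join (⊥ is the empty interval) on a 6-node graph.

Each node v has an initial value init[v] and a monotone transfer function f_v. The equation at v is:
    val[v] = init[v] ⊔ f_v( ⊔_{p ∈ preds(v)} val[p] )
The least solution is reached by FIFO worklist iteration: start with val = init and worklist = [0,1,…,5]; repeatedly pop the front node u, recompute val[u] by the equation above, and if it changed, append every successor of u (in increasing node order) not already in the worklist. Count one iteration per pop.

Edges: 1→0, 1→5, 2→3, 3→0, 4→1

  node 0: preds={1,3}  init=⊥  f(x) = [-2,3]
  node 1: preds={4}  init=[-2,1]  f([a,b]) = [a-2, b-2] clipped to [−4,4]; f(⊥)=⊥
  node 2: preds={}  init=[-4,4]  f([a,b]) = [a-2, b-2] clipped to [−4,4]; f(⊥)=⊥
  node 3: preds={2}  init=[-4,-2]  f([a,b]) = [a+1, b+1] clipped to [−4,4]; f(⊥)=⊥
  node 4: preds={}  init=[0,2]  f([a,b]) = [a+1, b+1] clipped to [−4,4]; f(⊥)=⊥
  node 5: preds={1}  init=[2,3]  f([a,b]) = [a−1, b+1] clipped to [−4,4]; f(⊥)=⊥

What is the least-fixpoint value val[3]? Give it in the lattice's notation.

[-4,4]

Worklist (7 pops):
  #1 pop 0: in=[-4,1] → [-2,3] (was ⊥); enqueue []
  #2 pop 1: in=[0,2] → [-2,1] (no change)
  #3 pop 2: in=⊥ → [-4,4] (no change)
  #4 pop 3: in=[-4,4] → [-4,4] (was [-4,-2]); enqueue [0]
  #5 pop 4: in=⊥ → [0,2] (no change)
  #6 pop 5: in=[-2,1] → [-3,3] (was [2,3]); enqueue []
  #7 pop 0: in=[-4,4] → [-2,3] (no change)

Fixpoint:
  val[0] = [-2,3]
  val[1] = [-2,1]
  val[2] = [-4,4]
  val[3] = [-4,4]
  val[4] = [0,2]
  val[5] = [-3,3]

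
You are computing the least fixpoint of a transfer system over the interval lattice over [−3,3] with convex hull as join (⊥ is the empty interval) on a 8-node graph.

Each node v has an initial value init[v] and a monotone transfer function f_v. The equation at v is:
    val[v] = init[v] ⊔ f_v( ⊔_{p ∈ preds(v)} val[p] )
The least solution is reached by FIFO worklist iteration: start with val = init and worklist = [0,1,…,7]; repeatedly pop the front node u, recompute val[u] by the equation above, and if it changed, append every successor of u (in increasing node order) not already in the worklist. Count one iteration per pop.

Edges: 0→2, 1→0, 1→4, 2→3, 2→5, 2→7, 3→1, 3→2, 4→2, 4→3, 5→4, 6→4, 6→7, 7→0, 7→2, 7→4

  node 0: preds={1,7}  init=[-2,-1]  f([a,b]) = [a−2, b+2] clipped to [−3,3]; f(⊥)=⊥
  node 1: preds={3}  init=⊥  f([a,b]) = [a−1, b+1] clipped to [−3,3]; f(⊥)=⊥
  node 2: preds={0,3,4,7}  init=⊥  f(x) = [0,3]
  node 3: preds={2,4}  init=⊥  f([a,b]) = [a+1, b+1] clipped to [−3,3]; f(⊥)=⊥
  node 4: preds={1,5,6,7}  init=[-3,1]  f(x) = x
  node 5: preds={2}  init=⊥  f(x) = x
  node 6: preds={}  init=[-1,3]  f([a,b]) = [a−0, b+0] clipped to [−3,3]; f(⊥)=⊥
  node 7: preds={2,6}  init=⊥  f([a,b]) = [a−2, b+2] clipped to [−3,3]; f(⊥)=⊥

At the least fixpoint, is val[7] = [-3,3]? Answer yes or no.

yes

Worklist (14 pops):
  #1 pop 0: in=⊥ → [-2,-1] (no change)
  #2 pop 1: in=⊥ → ⊥ (no change)
  #3 pop 2: in=[-3,1] → [0,3] (was ⊥); enqueue []
  #4 pop 3: in=[-3,3] → [-2,3] (was ⊥); enqueue [1,2]
  #5 pop 4: in=[-1,3] → [-3,3] (was [-3,1]); enqueue [3]
  #6 pop 5: in=[0,3] → [0,3] (was ⊥); enqueue [4]
  #7 pop 6: in=⊥ → [-1,3] (no change)
  #8 pop 7: in=[-1,3] → [-3,3] (was ⊥); enqueue [0]
  #9 pop 1: in=[-2,3] → [-3,3] (was ⊥); enqueue []
  #10 pop 2: in=[-3,3] → [0,3] (no change)
  #11 pop 3: in=[-3,3] → [-2,3] (no change)
  #12 pop 4: in=[-3,3] → [-3,3] (no change)
  #13 pop 0: in=[-3,3] → [-3,3] (was [-2,-1]); enqueue [2]
  #14 pop 2: in=[-3,3] → [0,3] (no change)

Fixpoint:
  val[0] = [-3,3]
  val[1] = [-3,3]
  val[2] = [0,3]
  val[3] = [-2,3]
  val[4] = [-3,3]
  val[5] = [0,3]
  val[6] = [-1,3]
  val[7] = [-3,3]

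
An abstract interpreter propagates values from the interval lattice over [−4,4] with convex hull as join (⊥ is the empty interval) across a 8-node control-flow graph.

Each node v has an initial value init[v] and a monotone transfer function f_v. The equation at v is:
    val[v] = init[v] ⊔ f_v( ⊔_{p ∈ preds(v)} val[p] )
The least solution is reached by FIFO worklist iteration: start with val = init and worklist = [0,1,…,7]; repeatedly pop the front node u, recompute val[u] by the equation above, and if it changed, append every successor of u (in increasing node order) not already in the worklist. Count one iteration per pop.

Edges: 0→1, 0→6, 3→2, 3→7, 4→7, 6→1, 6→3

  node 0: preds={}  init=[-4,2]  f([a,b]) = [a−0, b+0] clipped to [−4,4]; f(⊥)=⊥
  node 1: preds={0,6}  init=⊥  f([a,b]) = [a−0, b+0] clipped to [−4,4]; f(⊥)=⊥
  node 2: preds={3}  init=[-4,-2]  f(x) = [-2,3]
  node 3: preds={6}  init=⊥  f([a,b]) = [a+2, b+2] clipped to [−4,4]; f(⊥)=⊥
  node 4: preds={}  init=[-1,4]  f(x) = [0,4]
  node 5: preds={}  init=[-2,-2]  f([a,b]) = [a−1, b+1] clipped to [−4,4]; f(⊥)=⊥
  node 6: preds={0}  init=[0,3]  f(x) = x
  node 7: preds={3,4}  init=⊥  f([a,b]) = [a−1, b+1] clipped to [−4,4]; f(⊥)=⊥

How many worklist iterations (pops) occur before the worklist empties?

Worklist (13 pops):
  #1 pop 0: in=⊥ → [-4,2] (no change)
  #2 pop 1: in=[-4,3] → [-4,3] (was ⊥); enqueue []
  #3 pop 2: in=⊥ → [-4,3] (was [-4,-2]); enqueue []
  #4 pop 3: in=[0,3] → [2,4] (was ⊥); enqueue [2]
  #5 pop 4: in=⊥ → [-1,4] (no change)
  #6 pop 5: in=⊥ → [-2,-2] (no change)
  #7 pop 6: in=[-4,2] → [-4,3] (was [0,3]); enqueue [1,3]
  #8 pop 7: in=[-1,4] → [-2,4] (was ⊥); enqueue []
  #9 pop 2: in=[2,4] → [-4,3] (no change)
  #10 pop 1: in=[-4,3] → [-4,3] (no change)
  #11 pop 3: in=[-4,3] → [-2,4] (was [2,4]); enqueue [2,7]
  #12 pop 2: in=[-2,4] → [-4,3] (no change)
  #13 pop 7: in=[-2,4] → [-3,4] (was [-2,4]); enqueue []

Fixpoint:
  val[0] = [-4,2]
  val[1] = [-4,3]
  val[2] = [-4,3]
  val[3] = [-2,4]
  val[4] = [-1,4]
  val[5] = [-2,-2]
  val[6] = [-4,3]
  val[7] = [-3,4]

13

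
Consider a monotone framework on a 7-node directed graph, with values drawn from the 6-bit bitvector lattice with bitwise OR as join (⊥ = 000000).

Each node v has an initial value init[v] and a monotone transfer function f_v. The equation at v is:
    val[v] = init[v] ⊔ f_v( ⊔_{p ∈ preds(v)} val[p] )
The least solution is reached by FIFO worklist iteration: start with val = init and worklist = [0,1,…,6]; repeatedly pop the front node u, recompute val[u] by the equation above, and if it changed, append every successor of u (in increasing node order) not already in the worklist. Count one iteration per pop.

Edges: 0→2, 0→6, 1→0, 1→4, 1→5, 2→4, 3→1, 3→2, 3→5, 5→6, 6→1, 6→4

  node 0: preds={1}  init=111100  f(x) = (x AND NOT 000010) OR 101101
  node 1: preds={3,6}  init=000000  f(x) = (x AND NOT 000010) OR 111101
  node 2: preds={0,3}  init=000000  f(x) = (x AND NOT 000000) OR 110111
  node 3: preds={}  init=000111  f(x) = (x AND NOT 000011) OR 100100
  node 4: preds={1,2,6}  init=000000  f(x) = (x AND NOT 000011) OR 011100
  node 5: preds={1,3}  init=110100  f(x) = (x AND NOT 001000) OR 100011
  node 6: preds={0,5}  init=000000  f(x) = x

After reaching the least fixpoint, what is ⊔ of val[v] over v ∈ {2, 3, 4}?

111111

Trace (11 dequeues):
  [1] u=0 | in 000000 | out 111101 | prev 111100 | push {}
  [2] u=1 | in 000111 | out 111101 | prev 000000 | push {0}
  [3] u=2 | in 111111 | out 111111 | prev 000000 | push {}
  [4] u=3 | in 000000 | out 100111 | prev 000111 | push {1,2}
  [5] u=4 | in 111111 | out 111100 | prev 000000 | push {}
  [6] u=5 | in 111111 | out 110111 | prev 110100 | push {}
  [7] u=6 | in 111111 | out 111111 | prev 000000 | push {4}
  [8] u=0 | in 111101 | out 111101 | ==
  [9] u=1 | in 111111 | out 111101 | ==
  [10] u=2 | in 111111 | out 111111 | ==
  [11] u=4 | in 111111 | out 111100 | ==

Converged values:
  [0] 111101
  [1] 111101
  [2] 111111
  [3] 100111
  [4] 111100
  [5] 110111
  [6] 111111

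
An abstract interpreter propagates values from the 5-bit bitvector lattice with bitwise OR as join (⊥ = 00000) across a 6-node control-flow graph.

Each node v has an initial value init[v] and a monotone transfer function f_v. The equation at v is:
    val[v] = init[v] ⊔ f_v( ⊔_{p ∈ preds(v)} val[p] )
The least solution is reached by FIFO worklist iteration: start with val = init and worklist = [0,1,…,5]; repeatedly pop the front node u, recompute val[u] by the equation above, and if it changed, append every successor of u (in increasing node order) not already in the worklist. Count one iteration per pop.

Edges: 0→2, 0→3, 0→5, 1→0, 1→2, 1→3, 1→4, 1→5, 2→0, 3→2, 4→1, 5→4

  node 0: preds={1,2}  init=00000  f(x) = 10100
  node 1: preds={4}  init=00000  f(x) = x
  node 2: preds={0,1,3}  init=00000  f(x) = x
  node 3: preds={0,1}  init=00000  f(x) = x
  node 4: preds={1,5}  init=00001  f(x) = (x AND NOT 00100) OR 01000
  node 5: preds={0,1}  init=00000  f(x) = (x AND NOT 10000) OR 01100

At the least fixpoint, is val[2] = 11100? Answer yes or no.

Iteration log — 16 steps:
  step 1. node 0  ⊔preds=00000  new=10100  old=00000  +wl: 
  step 2. node 1  ⊔preds=00001  new=00001  old=00000  +wl: 0
  step 3. node 2  ⊔preds=10101  new=10101  old=00000  +wl: 
  step 4. node 3  ⊔preds=10101  new=10101  old=00000  +wl: 2
  step 5. node 4  ⊔preds=00001  new=01001  old=00001  +wl: 1
  step 6. node 5  ⊔preds=10101  new=01101  old=00000  +wl: 4
  step 7. node 0  ⊔preds=10101  new=10100  stable
  step 8. node 2  ⊔preds=10101  new=10101  stable
  step 9. node 1  ⊔preds=01001  new=01001  old=00001  +wl: 0,2,3,5
  step 10. node 4  ⊔preds=01101  new=01001  stable
  step 11. node 0  ⊔preds=11101  new=10100  stable
  step 12. node 2  ⊔preds=11101  new=11101  old=10101  +wl: 0
  step 13. node 3  ⊔preds=11101  new=11101  old=10101  +wl: 2
  step 14. node 5  ⊔preds=11101  new=01101  stable
  step 15. node 0  ⊔preds=11101  new=10100  stable
  step 16. node 2  ⊔preds=11101  new=11101  stable

Least fixpoint reached:
  node 0: 10100
  node 1: 01001
  node 2: 11101
  node 3: 11101
  node 4: 01001
  node 5: 01101

no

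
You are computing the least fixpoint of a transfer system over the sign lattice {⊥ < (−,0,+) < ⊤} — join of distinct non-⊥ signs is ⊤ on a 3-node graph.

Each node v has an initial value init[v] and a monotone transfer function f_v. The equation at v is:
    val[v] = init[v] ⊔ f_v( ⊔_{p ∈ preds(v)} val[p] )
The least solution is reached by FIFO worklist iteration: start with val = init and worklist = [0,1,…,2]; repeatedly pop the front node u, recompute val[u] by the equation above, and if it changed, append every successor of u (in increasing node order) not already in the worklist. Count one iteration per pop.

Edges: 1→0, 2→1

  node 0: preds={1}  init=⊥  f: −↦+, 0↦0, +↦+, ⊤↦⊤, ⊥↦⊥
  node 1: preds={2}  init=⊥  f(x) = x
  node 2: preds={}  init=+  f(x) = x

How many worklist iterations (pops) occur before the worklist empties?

4

Iteration log — 4 steps:
  step 1. node 0  ⊔preds=⊥  new=⊥  stable
  step 2. node 1  ⊔preds=+  new=+  old=⊥  +wl: 0
  step 3. node 2  ⊔preds=⊥  new=+  stable
  step 4. node 0  ⊔preds=+  new=+  old=⊥  +wl: 

Least fixpoint reached:
  node 0: +
  node 1: +
  node 2: +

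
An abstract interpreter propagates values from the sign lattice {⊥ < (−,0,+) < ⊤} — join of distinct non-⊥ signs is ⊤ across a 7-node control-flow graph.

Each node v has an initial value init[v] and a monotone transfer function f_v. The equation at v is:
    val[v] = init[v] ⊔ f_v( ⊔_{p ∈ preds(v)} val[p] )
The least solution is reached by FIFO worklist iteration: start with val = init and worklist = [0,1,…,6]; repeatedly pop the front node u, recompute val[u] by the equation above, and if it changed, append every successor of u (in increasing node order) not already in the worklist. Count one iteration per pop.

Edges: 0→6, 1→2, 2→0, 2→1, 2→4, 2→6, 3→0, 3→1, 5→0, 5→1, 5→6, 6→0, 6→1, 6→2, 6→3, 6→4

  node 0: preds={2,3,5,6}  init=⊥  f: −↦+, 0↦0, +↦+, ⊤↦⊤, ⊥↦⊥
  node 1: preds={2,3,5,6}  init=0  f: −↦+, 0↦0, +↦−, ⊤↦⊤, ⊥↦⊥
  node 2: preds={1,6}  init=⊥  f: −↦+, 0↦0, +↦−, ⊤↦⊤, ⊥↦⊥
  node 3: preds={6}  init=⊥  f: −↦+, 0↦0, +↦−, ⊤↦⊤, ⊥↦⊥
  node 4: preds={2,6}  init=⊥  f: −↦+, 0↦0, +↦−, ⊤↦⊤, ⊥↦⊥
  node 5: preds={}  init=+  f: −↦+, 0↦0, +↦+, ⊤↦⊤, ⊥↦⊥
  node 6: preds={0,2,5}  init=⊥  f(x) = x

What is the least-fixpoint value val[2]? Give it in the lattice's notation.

Trace (15 dequeues):
  [1] u=0 | in + | out + | prev ⊥ | push {}
  [2] u=1 | in + | out ⊤ | prev 0 | push {}
  [3] u=2 | in ⊤ | out ⊤ | prev ⊥ | push {0,1}
  [4] u=3 | in ⊥ | out ⊥ | ==
  [5] u=4 | in ⊤ | out ⊤ | prev ⊥ | push {}
  [6] u=5 | in ⊥ | out + | ==
  [7] u=6 | in ⊤ | out ⊤ | prev ⊥ | push {2,3,4}
  [8] u=0 | in ⊤ | out ⊤ | prev + | push {6}
  [9] u=1 | in ⊤ | out ⊤ | ==
  [10] u=2 | in ⊤ | out ⊤ | ==
  [11] u=3 | in ⊤ | out ⊤ | prev ⊥ | push {0,1}
  [12] u=4 | in ⊤ | out ⊤ | ==
  [13] u=6 | in ⊤ | out ⊤ | ==
  [14] u=0 | in ⊤ | out ⊤ | ==
  [15] u=1 | in ⊤ | out ⊤ | ==

Converged values:
  [0] ⊤
  [1] ⊤
  [2] ⊤
  [3] ⊤
  [4] ⊤
  [5] +
  [6] ⊤

⊤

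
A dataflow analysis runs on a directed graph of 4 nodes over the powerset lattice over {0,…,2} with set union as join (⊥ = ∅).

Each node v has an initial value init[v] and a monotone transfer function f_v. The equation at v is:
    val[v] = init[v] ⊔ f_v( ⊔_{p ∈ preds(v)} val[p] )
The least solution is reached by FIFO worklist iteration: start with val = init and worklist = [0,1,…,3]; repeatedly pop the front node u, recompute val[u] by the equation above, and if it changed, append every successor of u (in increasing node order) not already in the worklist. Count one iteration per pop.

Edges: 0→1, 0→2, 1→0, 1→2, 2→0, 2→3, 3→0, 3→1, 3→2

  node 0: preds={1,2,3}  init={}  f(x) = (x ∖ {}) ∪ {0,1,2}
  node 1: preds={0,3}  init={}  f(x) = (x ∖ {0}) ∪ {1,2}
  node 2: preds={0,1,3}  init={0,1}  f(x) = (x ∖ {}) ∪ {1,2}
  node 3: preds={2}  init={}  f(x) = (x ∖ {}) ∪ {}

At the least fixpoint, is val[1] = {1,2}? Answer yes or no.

yes

Iteration log — 7 steps:
  step 1. node 0  ⊔preds={0,1}  new={0,1,2}  old={}  +wl: 
  step 2. node 1  ⊔preds={0,1,2}  new={1,2}  old={}  +wl: 0
  step 3. node 2  ⊔preds={0,1,2}  new={0,1,2}  old={0,1}  +wl: 
  step 4. node 3  ⊔preds={0,1,2}  new={0,1,2}  old={}  +wl: 1,2
  step 5. node 0  ⊔preds={0,1,2}  new={0,1,2}  stable
  step 6. node 1  ⊔preds={0,1,2}  new={1,2}  stable
  step 7. node 2  ⊔preds={0,1,2}  new={0,1,2}  stable

Least fixpoint reached:
  node 0: {0,1,2}
  node 1: {1,2}
  node 2: {0,1,2}
  node 3: {0,1,2}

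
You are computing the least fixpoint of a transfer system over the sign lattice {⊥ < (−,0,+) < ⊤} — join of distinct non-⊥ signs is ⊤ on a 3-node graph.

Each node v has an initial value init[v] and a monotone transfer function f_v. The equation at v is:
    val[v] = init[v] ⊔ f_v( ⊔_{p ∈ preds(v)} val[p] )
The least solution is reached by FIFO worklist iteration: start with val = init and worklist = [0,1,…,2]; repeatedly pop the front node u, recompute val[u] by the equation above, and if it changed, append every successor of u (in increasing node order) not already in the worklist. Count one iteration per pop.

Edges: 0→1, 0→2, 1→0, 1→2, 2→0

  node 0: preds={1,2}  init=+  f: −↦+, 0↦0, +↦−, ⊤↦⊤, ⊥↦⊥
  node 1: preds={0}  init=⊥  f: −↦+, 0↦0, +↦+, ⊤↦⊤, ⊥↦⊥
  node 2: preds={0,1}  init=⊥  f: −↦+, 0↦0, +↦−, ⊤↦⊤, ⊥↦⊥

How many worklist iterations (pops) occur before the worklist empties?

Worklist (7 pops):
  #1 pop 0: in=⊥ → + (no change)
  #2 pop 1: in=+ → + (was ⊥); enqueue [0]
  #3 pop 2: in=+ → − (was ⊥); enqueue []
  #4 pop 0: in=⊤ → ⊤ (was +); enqueue [1,2]
  #5 pop 1: in=⊤ → ⊤ (was +); enqueue [0]
  #6 pop 2: in=⊤ → ⊤ (was −); enqueue []
  #7 pop 0: in=⊤ → ⊤ (no change)

Fixpoint:
  val[0] = ⊤
  val[1] = ⊤
  val[2] = ⊤

7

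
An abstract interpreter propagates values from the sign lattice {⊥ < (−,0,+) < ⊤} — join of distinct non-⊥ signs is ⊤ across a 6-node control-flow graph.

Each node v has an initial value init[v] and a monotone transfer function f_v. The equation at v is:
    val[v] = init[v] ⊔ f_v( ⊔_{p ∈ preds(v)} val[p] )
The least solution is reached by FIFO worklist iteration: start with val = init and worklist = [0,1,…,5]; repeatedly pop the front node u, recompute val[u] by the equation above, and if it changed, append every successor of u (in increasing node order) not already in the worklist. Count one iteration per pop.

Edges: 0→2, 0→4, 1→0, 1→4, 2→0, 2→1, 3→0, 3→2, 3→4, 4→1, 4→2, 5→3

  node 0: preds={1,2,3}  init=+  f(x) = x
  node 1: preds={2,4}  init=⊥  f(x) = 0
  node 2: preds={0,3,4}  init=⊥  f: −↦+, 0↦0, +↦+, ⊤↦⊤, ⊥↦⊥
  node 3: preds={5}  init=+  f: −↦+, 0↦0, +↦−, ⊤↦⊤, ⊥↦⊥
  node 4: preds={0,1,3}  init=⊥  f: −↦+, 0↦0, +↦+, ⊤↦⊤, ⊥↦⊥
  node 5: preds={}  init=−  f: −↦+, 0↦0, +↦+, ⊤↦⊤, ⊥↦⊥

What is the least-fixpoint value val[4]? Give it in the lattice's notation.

⊤

Trace (12 dequeues):
  [1] u=0 | in + | out + | ==
  [2] u=1 | in ⊥ | out 0 | prev ⊥ | push {0}
  [3] u=2 | in + | out + | prev ⊥ | push {1}
  [4] u=3 | in − | out + | ==
  [5] u=4 | in ⊤ | out ⊤ | prev ⊥ | push {2}
  [6] u=5 | in ⊥ | out − | ==
  [7] u=0 | in ⊤ | out ⊤ | prev + | push {4}
  [8] u=1 | in ⊤ | out 0 | ==
  [9] u=2 | in ⊤ | out ⊤ | prev + | push {0,1}
  [10] u=4 | in ⊤ | out ⊤ | ==
  [11] u=0 | in ⊤ | out ⊤ | ==
  [12] u=1 | in ⊤ | out 0 | ==

Converged values:
  [0] ⊤
  [1] 0
  [2] ⊤
  [3] +
  [4] ⊤
  [5] −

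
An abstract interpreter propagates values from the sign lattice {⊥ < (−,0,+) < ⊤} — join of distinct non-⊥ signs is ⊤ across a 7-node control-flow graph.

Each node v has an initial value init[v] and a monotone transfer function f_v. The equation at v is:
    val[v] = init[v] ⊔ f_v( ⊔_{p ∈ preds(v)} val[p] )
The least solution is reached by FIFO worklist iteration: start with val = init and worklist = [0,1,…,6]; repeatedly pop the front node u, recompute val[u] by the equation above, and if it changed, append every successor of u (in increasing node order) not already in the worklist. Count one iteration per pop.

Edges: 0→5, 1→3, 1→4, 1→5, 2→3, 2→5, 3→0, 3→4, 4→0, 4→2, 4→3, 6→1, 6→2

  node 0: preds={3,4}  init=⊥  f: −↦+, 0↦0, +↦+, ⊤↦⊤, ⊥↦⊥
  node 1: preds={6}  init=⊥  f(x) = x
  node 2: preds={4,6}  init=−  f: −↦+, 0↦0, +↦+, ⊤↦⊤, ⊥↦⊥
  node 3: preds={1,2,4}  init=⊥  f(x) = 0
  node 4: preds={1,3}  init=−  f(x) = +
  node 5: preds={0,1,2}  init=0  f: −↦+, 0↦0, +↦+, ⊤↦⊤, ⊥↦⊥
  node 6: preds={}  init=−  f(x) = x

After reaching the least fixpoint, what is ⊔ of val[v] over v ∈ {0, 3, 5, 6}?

Trace (11 dequeues):
  [1] u=0 | in − | out + | prev ⊥ | push {}
  [2] u=1 | in − | out − | prev ⊥ | push {}
  [3] u=2 | in − | out ⊤ | prev − | push {}
  [4] u=3 | in ⊤ | out 0 | prev ⊥ | push {0}
  [5] u=4 | in ⊤ | out ⊤ | prev − | push {2,3}
  [6] u=5 | in ⊤ | out ⊤ | prev 0 | push {}
  [7] u=6 | in ⊥ | out − | ==
  [8] u=0 | in ⊤ | out ⊤ | prev + | push {5}
  [9] u=2 | in ⊤ | out ⊤ | ==
  [10] u=3 | in ⊤ | out 0 | ==
  [11] u=5 | in ⊤ | out ⊤ | ==

Converged values:
  [0] ⊤
  [1] −
  [2] ⊤
  [3] 0
  [4] ⊤
  [5] ⊤
  [6] −

⊤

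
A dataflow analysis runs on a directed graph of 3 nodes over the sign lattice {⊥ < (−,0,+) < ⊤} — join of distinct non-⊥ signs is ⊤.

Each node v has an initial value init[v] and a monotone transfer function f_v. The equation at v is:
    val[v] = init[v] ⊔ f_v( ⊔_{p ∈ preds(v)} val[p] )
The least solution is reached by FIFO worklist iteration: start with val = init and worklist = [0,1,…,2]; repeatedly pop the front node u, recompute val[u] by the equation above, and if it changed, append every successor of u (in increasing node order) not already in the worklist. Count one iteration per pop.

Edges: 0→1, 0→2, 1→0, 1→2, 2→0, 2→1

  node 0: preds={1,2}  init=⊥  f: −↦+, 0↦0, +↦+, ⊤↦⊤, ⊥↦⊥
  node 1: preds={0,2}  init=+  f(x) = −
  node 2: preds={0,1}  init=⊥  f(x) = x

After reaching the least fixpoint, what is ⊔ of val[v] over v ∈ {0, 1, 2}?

⊤

Trace (6 dequeues):
  [1] u=0 | in + | out + | prev ⊥ | push {}
  [2] u=1 | in + | out ⊤ | prev + | push {0}
  [3] u=2 | in ⊤ | out ⊤ | prev ⊥ | push {1}
  [4] u=0 | in ⊤ | out ⊤ | prev + | push {2}
  [5] u=1 | in ⊤ | out ⊤ | ==
  [6] u=2 | in ⊤ | out ⊤ | ==

Converged values:
  [0] ⊤
  [1] ⊤
  [2] ⊤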